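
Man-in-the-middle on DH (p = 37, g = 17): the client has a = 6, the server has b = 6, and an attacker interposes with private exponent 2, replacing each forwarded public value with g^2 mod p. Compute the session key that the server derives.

26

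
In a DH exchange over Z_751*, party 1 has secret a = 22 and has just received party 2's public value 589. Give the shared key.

475

Shared key K = 589^22 mod 751.
589^1 ≡ 589 (mod 751)
589^2 = (589^1)^2 ≡ 589^2 = 346921 ≡ 710 (mod 751)
589^4 = (589^2)^2 ≡ 710^2 = 504100 ≡ 179 (mod 751)
589^8 = (589^4)^2 ≡ 179^2 = 32041 ≡ 499 (mod 751)
589^16 = (589^8)^2 ≡ 499^2 = 249001 ≡ 420 (mod 751)
589^22 = 589^16 · 589^4 · 589^2 ≡ 420 · 179 · 710 ≡ 475 (mod 751).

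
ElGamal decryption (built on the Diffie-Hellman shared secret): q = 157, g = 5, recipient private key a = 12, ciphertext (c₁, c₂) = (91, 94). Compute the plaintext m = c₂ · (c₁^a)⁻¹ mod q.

Shared mask s = c₁^a mod q = 91^12 mod 157.
91^1 ≡ 91 (mod 157)
91^2 = (91^1)^2 ≡ 91^2 = 8281 ≡ 117 (mod 157)
91^4 = (91^2)^2 ≡ 117^2 = 13689 ≡ 30 (mod 157)
91^8 = (91^4)^2 ≡ 30^2 = 900 ≡ 115 (mod 157)
91^12 = 91^8 · 91^4 ≡ 115 · 30 ≡ 153 (mod 157).
So s = 153; s⁻¹ ≡ 39 (mod 157).
m = c₂ · s⁻¹ mod 157 = 94 · 39 mod 157 = 55.

55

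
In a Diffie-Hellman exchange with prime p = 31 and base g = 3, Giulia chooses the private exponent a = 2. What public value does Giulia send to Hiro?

9

Public value = 3^2 mod 31.
3^1 ≡ 3 (mod 31)
3^2 = (3^1)^2 ≡ 3^2 = 9 ≡ 9 (mod 31)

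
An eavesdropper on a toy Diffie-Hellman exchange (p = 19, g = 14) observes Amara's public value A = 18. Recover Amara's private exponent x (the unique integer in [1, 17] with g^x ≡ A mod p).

Try successive powers of 14 modulo 19:
14^1 ≡ 14
14^2 ≡ 6
14^3 ≡ 8
14^4 ≡ 17
14^5 ≡ 10
14^6 ≡ 7
14^7 ≡ 3
14^8 ≡ 4
14^9 ≡ 18
Found: x = 9.

9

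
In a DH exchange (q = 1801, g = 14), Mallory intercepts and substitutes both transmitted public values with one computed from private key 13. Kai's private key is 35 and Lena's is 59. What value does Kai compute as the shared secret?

Kai receives Mallory's public value M = 14^13 mod 1801 instead of the honest one.
14^1 ≡ 14 (mod 1801)
14^2 = (14^1)^2 ≡ 14^2 = 196 ≡ 196 (mod 1801)
14^4 = (14^2)^2 ≡ 196^2 = 38416 ≡ 595 (mod 1801)
14^8 = (14^4)^2 ≡ 595^2 = 354025 ≡ 1029 (mod 1801)
14^13 = 14^8 · 14^4 · 14^1 ≡ 1029 · 595 · 14 ≡ 611 (mod 1801).
So M = 611. Kai computes K = M^35 mod 1801.
611^1 ≡ 611 (mod 1801)
611^2 = (611^1)^2 ≡ 611^2 = 373321 ≡ 514 (mod 1801)
611^4 = (611^2)^2 ≡ 514^2 = 264196 ≡ 1250 (mod 1801)
611^8 = (611^4)^2 ≡ 1250^2 = 1562500 ≡ 1033 (mod 1801)
611^16 = (611^8)^2 ≡ 1033^2 = 1067089 ≡ 897 (mod 1801)
611^32 = (611^16)^2 ≡ 897^2 = 804609 ≡ 1363 (mod 1801)
611^35 = 611^32 · 611^2 · 611^1 ≡ 1363 · 514 · 611 ≡ 1126 (mod 1801).

1126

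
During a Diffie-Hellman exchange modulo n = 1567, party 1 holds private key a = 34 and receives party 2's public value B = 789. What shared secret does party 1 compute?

Shared key K = 789^34 mod 1567.
789^1 ≡ 789 (mod 1567)
789^2 = (789^1)^2 ≡ 789^2 = 622521 ≡ 422 (mod 1567)
789^4 = (789^2)^2 ≡ 422^2 = 178084 ≡ 1013 (mod 1567)
789^8 = (789^4)^2 ≡ 1013^2 = 1026169 ≡ 1351 (mod 1567)
789^16 = (789^8)^2 ≡ 1351^2 = 1825201 ≡ 1213 (mod 1567)
789^32 = (789^16)^2 ≡ 1213^2 = 1471369 ≡ 1523 (mod 1567)
789^34 = 789^32 · 789^2 ≡ 1523 · 422 ≡ 236 (mod 1567).

236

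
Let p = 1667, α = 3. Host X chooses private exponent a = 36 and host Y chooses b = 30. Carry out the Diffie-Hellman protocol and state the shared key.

1225

Host Y sends B = α^b mod p = 3^30 mod 1667.
3^1 ≡ 3 (mod 1667)
3^2 = (3^1)^2 ≡ 3^2 = 9 ≡ 9 (mod 1667)
3^4 = (3^2)^2 ≡ 9^2 = 81 ≡ 81 (mod 1667)
3^8 = (3^4)^2 ≡ 81^2 = 6561 ≡ 1560 (mod 1667)
3^16 = (3^8)^2 ≡ 1560^2 = 2433600 ≡ 1447 (mod 1667)
3^30 = 3^16 · 3^8 · 3^4 · 3^2 ≡ 1447 · 1560 · 81 · 9 ≡ 562 (mod 1667).
So B = 562. Host X then computes K = B^a mod p = 562^36 mod 1667.
562^1 ≡ 562 (mod 1667)
562^2 = (562^1)^2 ≡ 562^2 = 315844 ≡ 781 (mod 1667)
562^4 = (562^2)^2 ≡ 781^2 = 609961 ≡ 1506 (mod 1667)
562^8 = (562^4)^2 ≡ 1506^2 = 2268036 ≡ 916 (mod 1667)
562^16 = (562^8)^2 ≡ 916^2 = 839056 ≡ 555 (mod 1667)
562^32 = (562^16)^2 ≡ 555^2 = 308025 ≡ 1297 (mod 1667)
562^36 = 562^32 · 562^4 ≡ 1297 · 1506 ≡ 1225 (mod 1667).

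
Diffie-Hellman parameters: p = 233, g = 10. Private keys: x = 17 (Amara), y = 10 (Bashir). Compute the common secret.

167

Bashir sends B = g^y mod p = 10^10 mod 233.
10^1 ≡ 10 (mod 233)
10^2 = (10^1)^2 ≡ 10^2 = 100 ≡ 100 (mod 233)
10^4 = (10^2)^2 ≡ 100^2 = 10000 ≡ 214 (mod 233)
10^8 = (10^4)^2 ≡ 214^2 = 45796 ≡ 128 (mod 233)
10^10 = 10^8 · 10^2 ≡ 128 · 100 ≡ 218 (mod 233).
So B = 218. Amara then computes K = B^x mod p = 218^17 mod 233.
218^1 ≡ 218 (mod 233)
218^2 = (218^1)^2 ≡ 218^2 = 47524 ≡ 225 (mod 233)
218^4 = (218^2)^2 ≡ 225^2 = 50625 ≡ 64 (mod 233)
218^8 = (218^4)^2 ≡ 64^2 = 4096 ≡ 135 (mod 233)
218^16 = (218^8)^2 ≡ 135^2 = 18225 ≡ 51 (mod 233)
218^17 = 218^16 · 218^1 ≡ 51 · 218 ≡ 167 (mod 233).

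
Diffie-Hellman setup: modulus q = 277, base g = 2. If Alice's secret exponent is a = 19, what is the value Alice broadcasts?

204

Public value = 2^19 mod 277.
2^1 ≡ 2 (mod 277)
2^2 = (2^1)^2 ≡ 2^2 = 4 ≡ 4 (mod 277)
2^4 = (2^2)^2 ≡ 4^2 = 16 ≡ 16 (mod 277)
2^8 = (2^4)^2 ≡ 16^2 = 256 ≡ 256 (mod 277)
2^16 = (2^8)^2 ≡ 256^2 = 65536 ≡ 164 (mod 277)
2^19 = 2^16 · 2^2 · 2^1 ≡ 164 · 4 · 2 ≡ 204 (mod 277).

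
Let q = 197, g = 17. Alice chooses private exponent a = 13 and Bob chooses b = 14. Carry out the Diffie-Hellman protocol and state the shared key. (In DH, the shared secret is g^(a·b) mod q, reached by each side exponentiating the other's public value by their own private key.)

Bob sends B = g^b mod q = 17^14 mod 197.
17^1 ≡ 17 (mod 197)
17^2 = (17^1)^2 ≡ 17^2 = 289 ≡ 92 (mod 197)
17^4 = (17^2)^2 ≡ 92^2 = 8464 ≡ 190 (mod 197)
17^8 = (17^4)^2 ≡ 190^2 = 36100 ≡ 49 (mod 197)
17^14 = 17^8 · 17^4 · 17^2 ≡ 49 · 190 · 92 ≡ 161 (mod 197).
So B = 161. Alice then computes K = B^a mod q = 161^13 mod 197.
161^1 ≡ 161 (mod 197)
161^2 = (161^1)^2 ≡ 161^2 = 25921 ≡ 114 (mod 197)
161^4 = (161^2)^2 ≡ 114^2 = 12996 ≡ 191 (mod 197)
161^8 = (161^4)^2 ≡ 191^2 = 36481 ≡ 36 (mod 197)
161^13 = 161^8 · 161^4 · 161^1 ≡ 36 · 191 · 161 ≡ 93 (mod 197).

93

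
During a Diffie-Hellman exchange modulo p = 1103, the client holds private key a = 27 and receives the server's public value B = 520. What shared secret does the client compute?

579

Shared key K = 520^27 mod 1103.
520^1 ≡ 520 (mod 1103)
520^2 = (520^1)^2 ≡ 520^2 = 270400 ≡ 165 (mod 1103)
520^4 = (520^2)^2 ≡ 165^2 = 27225 ≡ 753 (mod 1103)
520^8 = (520^4)^2 ≡ 753^2 = 567009 ≡ 67 (mod 1103)
520^16 = (520^8)^2 ≡ 67^2 = 4489 ≡ 77 (mod 1103)
520^27 = 520^16 · 520^8 · 520^2 · 520^1 ≡ 77 · 67 · 165 · 520 ≡ 579 (mod 1103).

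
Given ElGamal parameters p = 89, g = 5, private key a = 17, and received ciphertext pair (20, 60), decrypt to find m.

56

Shared mask s = c₁^a mod p = 20^17 mod 89.
20^1 ≡ 20 (mod 89)
20^2 = (20^1)^2 ≡ 20^2 = 400 ≡ 44 (mod 89)
20^4 = (20^2)^2 ≡ 44^2 = 1936 ≡ 67 (mod 89)
20^8 = (20^4)^2 ≡ 67^2 = 4489 ≡ 39 (mod 89)
20^16 = (20^8)^2 ≡ 39^2 = 1521 ≡ 8 (mod 89)
20^17 = 20^16 · 20^1 ≡ 8 · 20 ≡ 71 (mod 89).
So s = 71; s⁻¹ ≡ 84 (mod 89).
m = c₂ · s⁻¹ mod 89 = 60 · 84 mod 89 = 56.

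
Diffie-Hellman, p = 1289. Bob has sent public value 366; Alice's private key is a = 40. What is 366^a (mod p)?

Shared key K = 366^40 mod 1289.
366^1 ≡ 366 (mod 1289)
366^2 = (366^1)^2 ≡ 366^2 = 133956 ≡ 1189 (mod 1289)
366^4 = (366^2)^2 ≡ 1189^2 = 1413721 ≡ 977 (mod 1289)
366^8 = (366^4)^2 ≡ 977^2 = 954529 ≡ 669 (mod 1289)
366^16 = (366^8)^2 ≡ 669^2 = 447561 ≡ 278 (mod 1289)
366^32 = (366^16)^2 ≡ 278^2 = 77284 ≡ 1233 (mod 1289)
366^40 = 366^32 · 366^8 ≡ 1233 · 669 ≡ 1206 (mod 1289).

1206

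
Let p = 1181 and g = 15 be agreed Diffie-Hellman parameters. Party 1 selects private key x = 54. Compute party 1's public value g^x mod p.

421

Public value = 15^54 mod 1181.
15^1 ≡ 15 (mod 1181)
15^2 = (15^1)^2 ≡ 15^2 = 225 ≡ 225 (mod 1181)
15^4 = (15^2)^2 ≡ 225^2 = 50625 ≡ 1023 (mod 1181)
15^8 = (15^4)^2 ≡ 1023^2 = 1046529 ≡ 163 (mod 1181)
15^16 = (15^8)^2 ≡ 163^2 = 26569 ≡ 587 (mod 1181)
15^32 = (15^16)^2 ≡ 587^2 = 344569 ≡ 898 (mod 1181)
15^54 = 15^32 · 15^16 · 15^4 · 15^2 ≡ 898 · 587 · 1023 · 225 ≡ 421 (mod 1181).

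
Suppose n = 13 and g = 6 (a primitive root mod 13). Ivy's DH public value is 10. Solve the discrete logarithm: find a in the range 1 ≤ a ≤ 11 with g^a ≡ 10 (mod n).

Try successive powers of 6 modulo 13:
6^1 ≡ 6
6^2 ≡ 10
Found: a = 2.

2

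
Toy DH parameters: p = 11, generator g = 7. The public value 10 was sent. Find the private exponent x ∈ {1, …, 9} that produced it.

Try successive powers of 7 modulo 11:
7^1 ≡ 7
7^2 ≡ 5
7^3 ≡ 2
7^4 ≡ 3
7^5 ≡ 10
Found: x = 5.

5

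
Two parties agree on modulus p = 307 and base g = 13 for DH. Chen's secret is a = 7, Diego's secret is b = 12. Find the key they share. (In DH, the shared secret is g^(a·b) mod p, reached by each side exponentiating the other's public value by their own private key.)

97

Chen sends A = g^a mod p = 13^7 mod 307.
13^1 ≡ 13 (mod 307)
13^2 = (13^1)^2 ≡ 13^2 = 169 ≡ 169 (mod 307)
13^4 = (13^2)^2 ≡ 169^2 = 28561 ≡ 10 (mod 307)
13^7 = 13^4 · 13^2 · 13^1 ≡ 10 · 169 · 13 ≡ 173 (mod 307).
So A = 173. Diego then computes K = A^b mod p = 173^12 mod 307.
173^1 ≡ 173 (mod 307)
173^2 = (173^1)^2 ≡ 173^2 = 29929 ≡ 150 (mod 307)
173^4 = (173^2)^2 ≡ 150^2 = 22500 ≡ 89 (mod 307)
173^8 = (173^4)^2 ≡ 89^2 = 7921 ≡ 246 (mod 307)
173^12 = 173^8 · 173^4 ≡ 246 · 89 ≡ 97 (mod 307).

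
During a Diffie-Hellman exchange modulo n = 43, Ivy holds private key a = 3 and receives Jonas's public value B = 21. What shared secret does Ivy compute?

16

Shared key K = 21^3 mod 43.
21^1 ≡ 21 (mod 43)
21^2 = (21^1)^2 ≡ 21^2 = 441 ≡ 11 (mod 43)
21^3 = 21^2 · 21^1 ≡ 11 · 21 ≡ 16 (mod 43).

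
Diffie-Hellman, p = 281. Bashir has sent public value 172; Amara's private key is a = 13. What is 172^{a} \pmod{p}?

116

Shared key K = 172^13 mod 281.
172^1 ≡ 172 (mod 281)
172^2 = (172^1)^2 ≡ 172^2 = 29584 ≡ 79 (mod 281)
172^4 = (172^2)^2 ≡ 79^2 = 6241 ≡ 59 (mod 281)
172^8 = (172^4)^2 ≡ 59^2 = 3481 ≡ 109 (mod 281)
172^13 = 172^8 · 172^4 · 172^1 ≡ 109 · 59 · 172 ≡ 116 (mod 281).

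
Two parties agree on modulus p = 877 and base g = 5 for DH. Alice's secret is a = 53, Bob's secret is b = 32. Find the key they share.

Bob sends B = g^b mod p = 5^32 mod 877.
5^1 ≡ 5 (mod 877)
5^2 = (5^1)^2 ≡ 5^2 = 25 ≡ 25 (mod 877)
5^4 = (5^2)^2 ≡ 25^2 = 625 ≡ 625 (mod 877)
5^8 = (5^4)^2 ≡ 625^2 = 390625 ≡ 360 (mod 877)
5^16 = (5^8)^2 ≡ 360^2 = 129600 ≡ 681 (mod 877)
5^32 = (5^16)^2 ≡ 681^2 = 463761 ≡ 705 (mod 877)
So B = 705. Alice then computes K = B^a mod p = 705^53 mod 877.
705^1 ≡ 705 (mod 877)
705^2 = (705^1)^2 ≡ 705^2 = 497025 ≡ 643 (mod 877)
705^4 = (705^2)^2 ≡ 643^2 = 413449 ≡ 382 (mod 877)
705^8 = (705^4)^2 ≡ 382^2 = 145924 ≡ 342 (mod 877)
705^16 = (705^8)^2 ≡ 342^2 = 116964 ≡ 323 (mod 877)
705^32 = (705^16)^2 ≡ 323^2 = 104329 ≡ 843 (mod 877)
705^53 = 705^32 · 705^16 · 705^4 · 705^1 ≡ 843 · 323 · 382 · 705 ≡ 808 (mod 877).

808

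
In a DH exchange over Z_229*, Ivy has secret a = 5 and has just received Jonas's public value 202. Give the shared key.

Shared key K = 202^5 mod 229.
202^1 ≡ 202 (mod 229)
202^2 = (202^1)^2 ≡ 202^2 = 40804 ≡ 42 (mod 229)
202^4 = (202^2)^2 ≡ 42^2 = 1764 ≡ 161 (mod 229)
202^5 = 202^4 · 202^1 ≡ 161 · 202 ≡ 4 (mod 229).

4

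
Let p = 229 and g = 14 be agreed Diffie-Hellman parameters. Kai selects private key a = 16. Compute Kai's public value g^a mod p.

Public value = 14^16 mod 229.
14^1 ≡ 14 (mod 229)
14^2 = (14^1)^2 ≡ 14^2 = 196 ≡ 196 (mod 229)
14^4 = (14^2)^2 ≡ 196^2 = 38416 ≡ 173 (mod 229)
14^8 = (14^4)^2 ≡ 173^2 = 29929 ≡ 159 (mod 229)
14^16 = (14^8)^2 ≡ 159^2 = 25281 ≡ 91 (mod 229)

91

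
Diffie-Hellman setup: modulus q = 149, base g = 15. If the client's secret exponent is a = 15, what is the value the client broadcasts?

13

Public value = 15^15 mod 149.
15^1 ≡ 15 (mod 149)
15^2 = (15^1)^2 ≡ 15^2 = 225 ≡ 76 (mod 149)
15^4 = (15^2)^2 ≡ 76^2 = 5776 ≡ 114 (mod 149)
15^8 = (15^4)^2 ≡ 114^2 = 12996 ≡ 33 (mod 149)
15^15 = 15^8 · 15^4 · 15^2 · 15^1 ≡ 33 · 114 · 76 · 15 ≡ 13 (mod 149).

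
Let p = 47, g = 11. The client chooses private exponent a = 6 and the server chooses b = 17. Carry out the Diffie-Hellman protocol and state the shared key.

42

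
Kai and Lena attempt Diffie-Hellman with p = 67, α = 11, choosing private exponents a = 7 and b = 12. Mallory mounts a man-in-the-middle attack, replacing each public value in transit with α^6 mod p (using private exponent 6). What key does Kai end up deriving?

59

Kai receives Mallory's public value M = 11^6 mod 67 instead of the honest one.
11^1 ≡ 11 (mod 67)
11^2 = (11^1)^2 ≡ 11^2 = 121 ≡ 54 (mod 67)
11^4 = (11^2)^2 ≡ 54^2 = 2916 ≡ 35 (mod 67)
11^6 = 11^4 · 11^2 ≡ 35 · 54 ≡ 14 (mod 67).
So M = 14. Kai computes K = M^7 mod 67.
14^1 ≡ 14 (mod 67)
14^2 = (14^1)^2 ≡ 14^2 = 196 ≡ 62 (mod 67)
14^4 = (14^2)^2 ≡ 62^2 = 3844 ≡ 25 (mod 67)
14^7 = 14^4 · 14^2 · 14^1 ≡ 25 · 62 · 14 ≡ 59 (mod 67).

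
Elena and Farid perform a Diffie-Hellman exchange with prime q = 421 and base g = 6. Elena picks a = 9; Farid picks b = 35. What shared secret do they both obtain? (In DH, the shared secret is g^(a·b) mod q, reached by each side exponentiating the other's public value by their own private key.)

392

Farid sends B = g^b mod q = 6^35 mod 421.
6^1 ≡ 6 (mod 421)
6^2 = (6^1)^2 ≡ 6^2 = 36 ≡ 36 (mod 421)
6^4 = (6^2)^2 ≡ 36^2 = 1296 ≡ 33 (mod 421)
6^8 = (6^4)^2 ≡ 33^2 = 1089 ≡ 247 (mod 421)
6^16 = (6^8)^2 ≡ 247^2 = 61009 ≡ 385 (mod 421)
6^32 = (6^16)^2 ≡ 385^2 = 148225 ≡ 33 (mod 421)
6^35 = 6^32 · 6^2 · 6^1 ≡ 33 · 36 · 6 ≡ 392 (mod 421).
So B = 392. Elena then computes K = B^a mod q = 392^9 mod 421.
392^1 ≡ 392 (mod 421)
392^2 = (392^1)^2 ≡ 392^2 = 153664 ≡ 420 (mod 421)
392^4 = (392^2)^2 ≡ 420^2 = 176400 ≡ 1 (mod 421)
392^8 = (392^4)^2 ≡ 1^2 = 1 ≡ 1 (mod 421)
392^9 = 392^8 · 392^1 ≡ 1 · 392 ≡ 392 (mod 421).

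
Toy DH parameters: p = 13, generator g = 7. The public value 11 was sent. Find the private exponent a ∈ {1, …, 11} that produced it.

5

Try successive powers of 7 modulo 13:
7^1 ≡ 7
7^2 ≡ 10
7^3 ≡ 5
7^4 ≡ 9
7^5 ≡ 11
Found: a = 5.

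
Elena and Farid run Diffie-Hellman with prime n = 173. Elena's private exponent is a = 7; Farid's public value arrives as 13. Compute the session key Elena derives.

Shared key K = 13^7 mod 173.
13^1 ≡ 13 (mod 173)
13^2 = (13^1)^2 ≡ 13^2 = 169 ≡ 169 (mod 173)
13^4 = (13^2)^2 ≡ 169^2 = 28561 ≡ 16 (mod 173)
13^7 = 13^4 · 13^2 · 13^1 ≡ 16 · 169 · 13 ≡ 33 (mod 173).

33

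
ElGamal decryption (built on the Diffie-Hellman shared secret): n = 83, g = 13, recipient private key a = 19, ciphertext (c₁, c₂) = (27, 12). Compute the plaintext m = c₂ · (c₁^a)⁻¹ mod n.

Shared mask s = c₁^a mod n = 27^19 mod 83.
27^1 ≡ 27 (mod 83)
27^2 = (27^1)^2 ≡ 27^2 = 729 ≡ 65 (mod 83)
27^4 = (27^2)^2 ≡ 65^2 = 4225 ≡ 75 (mod 83)
27^8 = (27^4)^2 ≡ 75^2 = 5625 ≡ 64 (mod 83)
27^16 = (27^8)^2 ≡ 64^2 = 4096 ≡ 29 (mod 83)
27^19 = 27^16 · 27^2 · 27^1 ≡ 29 · 65 · 27 ≡ 16 (mod 83).
So s = 16; s⁻¹ ≡ 26 (mod 83).
m = c₂ · s⁻¹ mod 83 = 12 · 26 mod 83 = 63.

63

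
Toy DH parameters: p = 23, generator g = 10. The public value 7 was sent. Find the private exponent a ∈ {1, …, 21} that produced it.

Try successive powers of 10 modulo 23:
10^1 ≡ 10
10^2 ≡ 8
10^3 ≡ 11
10^4 ≡ 18
10^5 ≡ 19
10^6 ≡ 6
10^7 ≡ 14
10^8 ≡ 2
10^9 ≡ 20
10^10 ≡ 16
10^11 ≡ 22
10^12 ≡ 13
10^13 ≡ 15
10^14 ≡ 12
10^15 ≡ 5
10^16 ≡ 4
10^17 ≡ 17
10^18 ≡ 9
10^19 ≡ 21
10^20 ≡ 3
10^21 ≡ 7
Found: a = 21.

21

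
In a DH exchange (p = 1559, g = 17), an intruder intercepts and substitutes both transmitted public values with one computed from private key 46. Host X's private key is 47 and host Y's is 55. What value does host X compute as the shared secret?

Host X receives an intruder's public value M = 17^46 mod 1559 instead of the honest one.
17^1 ≡ 17 (mod 1559)
17^2 = (17^1)^2 ≡ 17^2 = 289 ≡ 289 (mod 1559)
17^4 = (17^2)^2 ≡ 289^2 = 83521 ≡ 894 (mod 1559)
17^8 = (17^4)^2 ≡ 894^2 = 799236 ≡ 1028 (mod 1559)
17^16 = (17^8)^2 ≡ 1028^2 = 1056784 ≡ 1341 (mod 1559)
17^32 = (17^16)^2 ≡ 1341^2 = 1798281 ≡ 754 (mod 1559)
17^46 = 17^32 · 17^8 · 17^4 · 17^2 ≡ 754 · 1028 · 894 · 289 ≡ 1028 (mod 1559).
So M = 1028. Host X computes K = M^47 mod 1559.
1028^1 ≡ 1028 (mod 1559)
1028^2 = (1028^1)^2 ≡ 1028^2 = 1056784 ≡ 1341 (mod 1559)
1028^4 = (1028^2)^2 ≡ 1341^2 = 1798281 ≡ 754 (mod 1559)
1028^8 = (1028^4)^2 ≡ 754^2 = 568516 ≡ 1040 (mod 1559)
1028^16 = (1028^8)^2 ≡ 1040^2 = 1081600 ≡ 1213 (mod 1559)
1028^32 = (1028^16)^2 ≡ 1213^2 = 1471369 ≡ 1232 (mod 1559)
1028^47 = 1028^32 · 1028^8 · 1028^4 · 1028^2 · 1028^1 ≡ 1232 · 1040 · 754 · 1341 · 1028 ≡ 1205 (mod 1559).

1205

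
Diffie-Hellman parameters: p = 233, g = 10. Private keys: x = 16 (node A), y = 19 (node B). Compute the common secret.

32

Node A sends A = g^x mod p = 10^16 mod 233.
10^1 ≡ 10 (mod 233)
10^2 = (10^1)^2 ≡ 10^2 = 100 ≡ 100 (mod 233)
10^4 = (10^2)^2 ≡ 100^2 = 10000 ≡ 214 (mod 233)
10^8 = (10^4)^2 ≡ 214^2 = 45796 ≡ 128 (mod 233)
10^16 = (10^8)^2 ≡ 128^2 = 16384 ≡ 74 (mod 233)
So A = 74. Node B then computes K = A^y mod p = 74^19 mod 233.
74^1 ≡ 74 (mod 233)
74^2 = (74^1)^2 ≡ 74^2 = 5476 ≡ 117 (mod 233)
74^4 = (74^2)^2 ≡ 117^2 = 13689 ≡ 175 (mod 233)
74^8 = (74^4)^2 ≡ 175^2 = 30625 ≡ 102 (mod 233)
74^16 = (74^8)^2 ≡ 102^2 = 10404 ≡ 152 (mod 233)
74^19 = 74^16 · 74^2 · 74^1 ≡ 152 · 117 · 74 ≡ 32 (mod 233).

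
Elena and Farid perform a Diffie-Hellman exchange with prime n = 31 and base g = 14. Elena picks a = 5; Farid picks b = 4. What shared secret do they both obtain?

5

Farid sends B = g^b mod n = 14^4 mod 31.
14^1 ≡ 14 (mod 31)
14^2 = (14^1)^2 ≡ 14^2 = 196 ≡ 10 (mod 31)
14^4 = (14^2)^2 ≡ 10^2 = 100 ≡ 7 (mod 31)
So B = 7. Elena then computes K = B^a mod n = 7^5 mod 31.
7^1 ≡ 7 (mod 31)
7^2 = (7^1)^2 ≡ 7^2 = 49 ≡ 18 (mod 31)
7^4 = (7^2)^2 ≡ 18^2 = 324 ≡ 14 (mod 31)
7^5 = 7^4 · 7^1 ≡ 14 · 7 ≡ 5 (mod 31).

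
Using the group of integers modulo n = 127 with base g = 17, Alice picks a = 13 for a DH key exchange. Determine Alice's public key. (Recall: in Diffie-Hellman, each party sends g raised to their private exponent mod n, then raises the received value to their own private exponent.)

Public value = 17^13 mod 127.
17^1 ≡ 17 (mod 127)
17^2 = (17^1)^2 ≡ 17^2 = 289 ≡ 35 (mod 127)
17^4 = (17^2)^2 ≡ 35^2 = 1225 ≡ 82 (mod 127)
17^8 = (17^4)^2 ≡ 82^2 = 6724 ≡ 120 (mod 127)
17^13 = 17^8 · 17^4 · 17^1 ≡ 120 · 82 · 17 ≡ 21 (mod 127).

21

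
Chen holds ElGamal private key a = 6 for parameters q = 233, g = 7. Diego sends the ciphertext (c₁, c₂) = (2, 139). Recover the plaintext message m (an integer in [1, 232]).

Shared mask s = c₁^a mod q = 2^6 mod 233.
2^1 ≡ 2 (mod 233)
2^2 = (2^1)^2 ≡ 2^2 = 4 ≡ 4 (mod 233)
2^4 = (2^2)^2 ≡ 4^2 = 16 ≡ 16 (mod 233)
2^6 = 2^4 · 2^2 ≡ 16 · 4 ≡ 64 (mod 233).
So s = 64; s⁻¹ ≡ 142 (mod 233).
m = c₂ · s⁻¹ mod 233 = 139 · 142 mod 233 = 166.

166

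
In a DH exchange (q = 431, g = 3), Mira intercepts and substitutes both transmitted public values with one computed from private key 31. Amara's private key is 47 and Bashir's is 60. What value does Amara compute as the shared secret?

337

Amara receives Mira's public value M = 3^31 mod 431 instead of the honest one.
3^1 ≡ 3 (mod 431)
3^2 = (3^1)^2 ≡ 3^2 = 9 ≡ 9 (mod 431)
3^4 = (3^2)^2 ≡ 9^2 = 81 ≡ 81 (mod 431)
3^8 = (3^4)^2 ≡ 81^2 = 6561 ≡ 96 (mod 431)
3^16 = (3^8)^2 ≡ 96^2 = 9216 ≡ 165 (mod 431)
3^31 = 3^16 · 3^8 · 3^4 · 3^2 · 3^1 ≡ 165 · 96 · 81 · 9 · 3 ≡ 24 (mod 431).
So M = 24. Amara computes K = M^47 mod 431.
24^1 ≡ 24 (mod 431)
24^2 = (24^1)^2 ≡ 24^2 = 576 ≡ 145 (mod 431)
24^4 = (24^2)^2 ≡ 145^2 = 21025 ≡ 337 (mod 431)
24^8 = (24^4)^2 ≡ 337^2 = 113569 ≡ 216 (mod 431)
24^16 = (24^8)^2 ≡ 216^2 = 46656 ≡ 108 (mod 431)
24^32 = (24^16)^2 ≡ 108^2 = 11664 ≡ 27 (mod 431)
24^47 = 24^32 · 24^8 · 24^4 · 24^2 · 24^1 ≡ 27 · 216 · 337 · 145 · 24 ≡ 337 (mod 431).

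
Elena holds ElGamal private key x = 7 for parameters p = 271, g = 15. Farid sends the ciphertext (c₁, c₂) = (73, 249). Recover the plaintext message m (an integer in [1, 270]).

169

Shared mask s = c₁^x mod p = 73^7 mod 271.
73^1 ≡ 73 (mod 271)
73^2 = (73^1)^2 ≡ 73^2 = 5329 ≡ 180 (mod 271)
73^4 = (73^2)^2 ≡ 180^2 = 32400 ≡ 151 (mod 271)
73^7 = 73^4 · 73^2 · 73^1 ≡ 151 · 180 · 73 ≡ 149 (mod 271).
So s = 149; s⁻¹ ≡ 251 (mod 271).
m = c₂ · s⁻¹ mod 271 = 249 · 251 mod 271 = 169.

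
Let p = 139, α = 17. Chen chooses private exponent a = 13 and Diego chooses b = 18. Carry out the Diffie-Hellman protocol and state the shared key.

Chen sends A = α^a mod p = 17^13 mod 139.
17^1 ≡ 17 (mod 139)
17^2 = (17^1)^2 ≡ 17^2 = 289 ≡ 11 (mod 139)
17^4 = (17^2)^2 ≡ 11^2 = 121 ≡ 121 (mod 139)
17^8 = (17^4)^2 ≡ 121^2 = 14641 ≡ 46 (mod 139)
17^13 = 17^8 · 17^4 · 17^1 ≡ 46 · 121 · 17 ≡ 102 (mod 139).
So A = 102. Diego then computes K = A^b mod p = 102^18 mod 139.
102^1 ≡ 102 (mod 139)
102^2 = (102^1)^2 ≡ 102^2 = 10404 ≡ 118 (mod 139)
102^4 = (102^2)^2 ≡ 118^2 = 13924 ≡ 24 (mod 139)
102^8 = (102^4)^2 ≡ 24^2 = 576 ≡ 20 (mod 139)
102^16 = (102^8)^2 ≡ 20^2 = 400 ≡ 122 (mod 139)
102^18 = 102^16 · 102^2 ≡ 122 · 118 ≡ 79 (mod 139).

79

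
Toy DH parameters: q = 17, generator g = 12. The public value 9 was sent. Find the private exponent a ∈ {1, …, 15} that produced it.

Try successive powers of 12 modulo 17:
12^1 ≡ 12
12^2 ≡ 8
12^3 ≡ 11
12^4 ≡ 13
12^5 ≡ 3
12^6 ≡ 2
12^7 ≡ 7
12^8 ≡ 16
12^9 ≡ 5
12^10 ≡ 9
Found: a = 10.

10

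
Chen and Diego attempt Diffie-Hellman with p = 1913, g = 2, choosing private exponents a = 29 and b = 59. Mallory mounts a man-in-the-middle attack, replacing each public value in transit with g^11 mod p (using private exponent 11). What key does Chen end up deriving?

Chen receives Mallory's public value M = 2^11 mod 1913 instead of the honest one.
2^1 ≡ 2 (mod 1913)
2^2 = (2^1)^2 ≡ 2^2 = 4 ≡ 4 (mod 1913)
2^4 = (2^2)^2 ≡ 4^2 = 16 ≡ 16 (mod 1913)
2^8 = (2^4)^2 ≡ 16^2 = 256 ≡ 256 (mod 1913)
2^11 = 2^8 · 2^2 · 2^1 ≡ 256 · 4 · 2 ≡ 135 (mod 1913).
So M = 135. Chen computes K = M^29 mod 1913.
135^1 ≡ 135 (mod 1913)
135^2 = (135^1)^2 ≡ 135^2 = 18225 ≡ 1008 (mod 1913)
135^4 = (135^2)^2 ≡ 1008^2 = 1016064 ≡ 261 (mod 1913)
135^8 = (135^4)^2 ≡ 261^2 = 68121 ≡ 1166 (mod 1913)
135^16 = (135^8)^2 ≡ 1166^2 = 1359556 ≡ 1326 (mod 1913)
135^29 = 135^16 · 135^8 · 135^4 · 135^1 ≡ 1326 · 1166 · 261 · 135 ≡ 976 (mod 1913).

976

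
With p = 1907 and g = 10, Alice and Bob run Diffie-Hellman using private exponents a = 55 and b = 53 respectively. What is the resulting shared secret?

Alice sends A = g^a mod p = 10^55 mod 1907.
10^1 ≡ 10 (mod 1907)
10^2 = (10^1)^2 ≡ 10^2 = 100 ≡ 100 (mod 1907)
10^4 = (10^2)^2 ≡ 100^2 = 10000 ≡ 465 (mod 1907)
10^8 = (10^4)^2 ≡ 465^2 = 216225 ≡ 734 (mod 1907)
10^16 = (10^8)^2 ≡ 734^2 = 538756 ≡ 982 (mod 1907)
10^32 = (10^16)^2 ≡ 982^2 = 964324 ≡ 1289 (mod 1907)
10^55 = 10^32 · 10^16 · 10^4 · 10^2 · 10^1 ≡ 1289 · 982 · 465 · 100 · 10 ≡ 1296 (mod 1907).
So A = 1296. Bob then computes K = A^b mod p = 1296^53 mod 1907.
1296^1 ≡ 1296 (mod 1907)
1296^2 = (1296^1)^2 ≡ 1296^2 = 1679616 ≡ 1456 (mod 1907)
1296^4 = (1296^2)^2 ≡ 1456^2 = 2119936 ≡ 1259 (mod 1907)
1296^8 = (1296^4)^2 ≡ 1259^2 = 1585081 ≡ 364 (mod 1907)
1296^16 = (1296^8)^2 ≡ 364^2 = 132496 ≡ 913 (mod 1907)
1296^32 = (1296^16)^2 ≡ 913^2 = 833569 ≡ 210 (mod 1907)
1296^53 = 1296^32 · 1296^16 · 1296^4 · 1296^1 ≡ 210 · 913 · 1259 · 1296 ≡ 1518 (mod 1907).

1518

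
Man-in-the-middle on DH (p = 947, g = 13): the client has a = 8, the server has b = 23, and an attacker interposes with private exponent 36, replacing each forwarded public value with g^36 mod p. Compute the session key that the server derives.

502

The server receives an attacker's public value M = 13^36 mod 947 instead of the honest one.
13^1 ≡ 13 (mod 947)
13^2 = (13^1)^2 ≡ 13^2 = 169 ≡ 169 (mod 947)
13^4 = (13^2)^2 ≡ 169^2 = 28561 ≡ 151 (mod 947)
13^8 = (13^4)^2 ≡ 151^2 = 22801 ≡ 73 (mod 947)
13^16 = (13^8)^2 ≡ 73^2 = 5329 ≡ 594 (mod 947)
13^32 = (13^16)^2 ≡ 594^2 = 352836 ≡ 552 (mod 947)
13^36 = 13^32 · 13^4 ≡ 552 · 151 ≡ 16 (mod 947).
So M = 16. The server computes K = M^23 mod 947.
16^1 ≡ 16 (mod 947)
16^2 = (16^1)^2 ≡ 16^2 = 256 ≡ 256 (mod 947)
16^4 = (16^2)^2 ≡ 256^2 = 65536 ≡ 193 (mod 947)
16^8 = (16^4)^2 ≡ 193^2 = 37249 ≡ 316 (mod 947)
16^16 = (16^8)^2 ≡ 316^2 = 99856 ≡ 421 (mod 947)
16^23 = 16^16 · 16^4 · 16^2 · 16^1 ≡ 421 · 193 · 256 · 16 ≡ 502 (mod 947).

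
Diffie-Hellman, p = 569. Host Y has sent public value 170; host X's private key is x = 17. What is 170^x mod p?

564

Shared key K = 170^17 mod 569.
170^1 ≡ 170 (mod 569)
170^2 = (170^1)^2 ≡ 170^2 = 28900 ≡ 450 (mod 569)
170^4 = (170^2)^2 ≡ 450^2 = 202500 ≡ 505 (mod 569)
170^8 = (170^4)^2 ≡ 505^2 = 255025 ≡ 113 (mod 569)
170^16 = (170^8)^2 ≡ 113^2 = 12769 ≡ 251 (mod 569)
170^17 = 170^16 · 170^1 ≡ 251 · 170 ≡ 564 (mod 569).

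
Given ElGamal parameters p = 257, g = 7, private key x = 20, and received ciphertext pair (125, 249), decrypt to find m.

Shared mask s = c₁^x mod p = 125^20 mod 257.
125^1 ≡ 125 (mod 257)
125^2 = (125^1)^2 ≡ 125^2 = 15625 ≡ 205 (mod 257)
125^4 = (125^2)^2 ≡ 205^2 = 42025 ≡ 134 (mod 257)
125^8 = (125^4)^2 ≡ 134^2 = 17956 ≡ 223 (mod 257)
125^16 = (125^8)^2 ≡ 223^2 = 49729 ≡ 128 (mod 257)
125^20 = 125^16 · 125^4 ≡ 128 · 134 ≡ 190 (mod 257).
So s = 190; s⁻¹ ≡ 23 (mod 257).
m = c₂ · s⁻¹ mod 257 = 249 · 23 mod 257 = 73.

73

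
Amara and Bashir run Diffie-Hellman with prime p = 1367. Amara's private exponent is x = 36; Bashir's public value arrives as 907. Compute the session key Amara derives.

Shared key K = 907^36 mod 1367.
907^1 ≡ 907 (mod 1367)
907^2 = (907^1)^2 ≡ 907^2 = 822649 ≡ 1082 (mod 1367)
907^4 = (907^2)^2 ≡ 1082^2 = 1170724 ≡ 572 (mod 1367)
907^8 = (907^4)^2 ≡ 572^2 = 327184 ≡ 471 (mod 1367)
907^16 = (907^8)^2 ≡ 471^2 = 221841 ≡ 387 (mod 1367)
907^32 = (907^16)^2 ≡ 387^2 = 149769 ≡ 766 (mod 1367)
907^36 = 907^32 · 907^4 ≡ 766 · 572 ≡ 712 (mod 1367).

712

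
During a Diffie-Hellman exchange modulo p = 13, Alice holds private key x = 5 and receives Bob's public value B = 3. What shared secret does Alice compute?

9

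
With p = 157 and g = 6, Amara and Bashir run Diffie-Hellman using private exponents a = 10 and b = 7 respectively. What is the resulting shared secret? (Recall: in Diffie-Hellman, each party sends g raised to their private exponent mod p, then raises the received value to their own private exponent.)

68

Amara sends A = g^a mod p = 6^10 mod 157.
6^1 ≡ 6 (mod 157)
6^2 = (6^1)^2 ≡ 6^2 = 36 ≡ 36 (mod 157)
6^4 = (6^2)^2 ≡ 36^2 = 1296 ≡ 40 (mod 157)
6^8 = (6^4)^2 ≡ 40^2 = 1600 ≡ 30 (mod 157)
6^10 = 6^8 · 6^2 ≡ 30 · 36 ≡ 138 (mod 157).
So A = 138. Bashir then computes K = A^b mod p = 138^7 mod 157.
138^1 ≡ 138 (mod 157)
138^2 = (138^1)^2 ≡ 138^2 = 19044 ≡ 47 (mod 157)
138^4 = (138^2)^2 ≡ 47^2 = 2209 ≡ 11 (mod 157)
138^7 = 138^4 · 138^2 · 138^1 ≡ 11 · 47 · 138 ≡ 68 (mod 157).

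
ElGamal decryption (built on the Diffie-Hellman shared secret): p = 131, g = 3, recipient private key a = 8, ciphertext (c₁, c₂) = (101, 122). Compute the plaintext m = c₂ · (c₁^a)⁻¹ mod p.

Shared mask s = c₁^a mod p = 101^8 mod 131.
101^1 ≡ 101 (mod 131)
101^2 = (101^1)^2 ≡ 101^2 = 10201 ≡ 114 (mod 131)
101^4 = (101^2)^2 ≡ 114^2 = 12996 ≡ 27 (mod 131)
101^8 = (101^4)^2 ≡ 27^2 = 729 ≡ 74 (mod 131)
So s = 74; s⁻¹ ≡ 108 (mod 131).
m = c₂ · s⁻¹ mod 131 = 122 · 108 mod 131 = 76.

76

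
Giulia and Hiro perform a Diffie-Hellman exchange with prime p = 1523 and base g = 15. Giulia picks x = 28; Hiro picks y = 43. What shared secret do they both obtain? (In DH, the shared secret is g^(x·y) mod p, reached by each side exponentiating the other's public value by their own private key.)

Giulia sends A = g^x mod p = 15^28 mod 1523.
15^1 ≡ 15 (mod 1523)
15^2 = (15^1)^2 ≡ 15^2 = 225 ≡ 225 (mod 1523)
15^4 = (15^2)^2 ≡ 225^2 = 50625 ≡ 366 (mod 1523)
15^8 = (15^4)^2 ≡ 366^2 = 133956 ≡ 1455 (mod 1523)
15^16 = (15^8)^2 ≡ 1455^2 = 2117025 ≡ 55 (mod 1523)
15^28 = 15^16 · 15^8 · 15^4 ≡ 55 · 1455 · 366 ≡ 337 (mod 1523).
So A = 337. Hiro then computes K = A^y mod p = 337^43 mod 1523.
337^1 ≡ 337 (mod 1523)
337^2 = (337^1)^2 ≡ 337^2 = 113569 ≡ 867 (mod 1523)
337^4 = (337^2)^2 ≡ 867^2 = 751689 ≡ 850 (mod 1523)
337^8 = (337^4)^2 ≡ 850^2 = 722500 ≡ 598 (mod 1523)
337^16 = (337^8)^2 ≡ 598^2 = 357604 ≡ 1222 (mod 1523)
337^32 = (337^16)^2 ≡ 1222^2 = 1493284 ≡ 744 (mod 1523)
337^43 = 337^32 · 337^8 · 337^2 · 337^1 ≡ 744 · 598 · 867 · 337 ≡ 761 (mod 1523).

761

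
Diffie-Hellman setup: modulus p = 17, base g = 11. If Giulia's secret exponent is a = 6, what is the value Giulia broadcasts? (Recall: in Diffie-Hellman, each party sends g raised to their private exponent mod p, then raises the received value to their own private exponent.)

8

Public value = 11^{6} \pmod{17}.
11^1 ≡ 11 (mod 17)
11^2 = (11^1)^2 ≡ 11^2 = 121 ≡ 2 (mod 17)
11^4 = (11^2)^2 ≡ 2^2 = 4 ≡ 4 (mod 17)
11^6 = 11^4 · 11^2 ≡ 4 · 2 ≡ 8 (mod 17).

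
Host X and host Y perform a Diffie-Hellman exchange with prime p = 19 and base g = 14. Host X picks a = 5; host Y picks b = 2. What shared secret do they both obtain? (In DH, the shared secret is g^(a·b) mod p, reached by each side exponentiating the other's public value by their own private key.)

5

Host X sends A = g^a mod p = 14^5 mod 19.
14^1 ≡ 14 (mod 19)
14^2 = (14^1)^2 ≡ 14^2 = 196 ≡ 6 (mod 19)
14^4 = (14^2)^2 ≡ 6^2 = 36 ≡ 17 (mod 19)
14^5 = 14^4 · 14^1 ≡ 17 · 14 ≡ 10 (mod 19).
So A = 10. Host Y then computes K = A^b mod p = 10^2 mod 19.
10^1 ≡ 10 (mod 19)
10^2 = (10^1)^2 ≡ 10^2 = 100 ≡ 5 (mod 19)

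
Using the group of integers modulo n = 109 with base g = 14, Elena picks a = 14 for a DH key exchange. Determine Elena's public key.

Public value = 14^14 mod 109.
14^1 ≡ 14 (mod 109)
14^2 = (14^1)^2 ≡ 14^2 = 196 ≡ 87 (mod 109)
14^4 = (14^2)^2 ≡ 87^2 = 7569 ≡ 48 (mod 109)
14^8 = (14^4)^2 ≡ 48^2 = 2304 ≡ 15 (mod 109)
14^14 = 14^8 · 14^4 · 14^2 ≡ 15 · 48 · 87 ≡ 74 (mod 109).

74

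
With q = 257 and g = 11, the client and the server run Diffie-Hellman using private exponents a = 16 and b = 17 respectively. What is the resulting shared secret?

241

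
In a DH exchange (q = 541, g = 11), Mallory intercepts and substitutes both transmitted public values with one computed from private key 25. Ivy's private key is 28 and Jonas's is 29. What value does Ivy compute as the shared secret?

Ivy receives Mallory's public value M = 11^25 mod 541 instead of the honest one.
11^1 ≡ 11 (mod 541)
11^2 = (11^1)^2 ≡ 11^2 = 121 ≡ 121 (mod 541)
11^4 = (11^2)^2 ≡ 121^2 = 14641 ≡ 34 (mod 541)
11^8 = (11^4)^2 ≡ 34^2 = 1156 ≡ 74 (mod 541)
11^16 = (11^8)^2 ≡ 74^2 = 5476 ≡ 66 (mod 541)
11^25 = 11^16 · 11^8 · 11^1 ≡ 66 · 74 · 11 ≡ 165 (mod 541).
So M = 165. Ivy computes K = M^28 mod 541.
165^1 ≡ 165 (mod 541)
165^2 = (165^1)^2 ≡ 165^2 = 27225 ≡ 175 (mod 541)
165^4 = (165^2)^2 ≡ 175^2 = 30625 ≡ 329 (mod 541)
165^8 = (165^4)^2 ≡ 329^2 = 108241 ≡ 41 (mod 541)
165^16 = (165^8)^2 ≡ 41^2 = 1681 ≡ 58 (mod 541)
165^28 = 165^16 · 165^8 · 165^4 ≡ 58 · 41 · 329 ≡ 76 (mod 541).

76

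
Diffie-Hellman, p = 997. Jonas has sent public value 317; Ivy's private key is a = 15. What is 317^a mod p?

558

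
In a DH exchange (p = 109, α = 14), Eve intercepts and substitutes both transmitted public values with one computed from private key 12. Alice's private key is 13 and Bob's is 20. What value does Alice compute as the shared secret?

16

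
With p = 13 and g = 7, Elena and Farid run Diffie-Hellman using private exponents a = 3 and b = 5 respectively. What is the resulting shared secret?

Elena sends A = g^a mod p = 7^3 mod 13.
7^1 ≡ 7 (mod 13)
7^2 = (7^1)^2 ≡ 7^2 = 49 ≡ 10 (mod 13)
7^3 = 7^2 · 7^1 ≡ 10 · 7 ≡ 5 (mod 13).
So A = 5. Farid then computes K = A^b mod p = 5^5 mod 13.
5^1 ≡ 5 (mod 13)
5^2 = (5^1)^2 ≡ 5^2 = 25 ≡ 12 (mod 13)
5^4 = (5^2)^2 ≡ 12^2 = 144 ≡ 1 (mod 13)
5^5 = 5^4 · 5^1 ≡ 1 · 5 ≡ 5 (mod 13).

5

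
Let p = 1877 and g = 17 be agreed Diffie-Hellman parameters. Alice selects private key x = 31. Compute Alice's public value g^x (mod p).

Public value = 17^31 (mod 1877).
17^1 ≡ 17 (mod 1877)
17^2 = (17^1)^2 ≡ 17^2 = 289 ≡ 289 (mod 1877)
17^4 = (17^2)^2 ≡ 289^2 = 83521 ≡ 933 (mod 1877)
17^8 = (17^4)^2 ≡ 933^2 = 870489 ≡ 1438 (mod 1877)
17^16 = (17^8)^2 ≡ 1438^2 = 2067844 ≡ 1267 (mod 1877)
17^31 = 17^16 · 17^8 · 17^4 · 17^2 · 17^1 ≡ 1267 · 1438 · 933 · 289 · 17 ≡ 910 (mod 1877).

910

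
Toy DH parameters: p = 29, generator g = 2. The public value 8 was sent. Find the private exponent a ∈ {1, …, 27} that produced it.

Try successive powers of 2 modulo 29:
2^1 ≡ 2
2^2 ≡ 4
2^3 ≡ 8
Found: a = 3.

3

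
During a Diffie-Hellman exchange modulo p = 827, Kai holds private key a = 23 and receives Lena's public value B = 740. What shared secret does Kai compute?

Shared key K = 740^23 mod 827.
740^1 ≡ 740 (mod 827)
740^2 = (740^1)^2 ≡ 740^2 = 547600 ≡ 126 (mod 827)
740^4 = (740^2)^2 ≡ 126^2 = 15876 ≡ 163 (mod 827)
740^8 = (740^4)^2 ≡ 163^2 = 26569 ≡ 105 (mod 827)
740^16 = (740^8)^2 ≡ 105^2 = 11025 ≡ 274 (mod 827)
740^23 = 740^16 · 740^4 · 740^2 · 740^1 ≡ 274 · 163 · 126 · 740 ≡ 810 (mod 827).

810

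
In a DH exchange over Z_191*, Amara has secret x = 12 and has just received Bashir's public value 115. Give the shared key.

128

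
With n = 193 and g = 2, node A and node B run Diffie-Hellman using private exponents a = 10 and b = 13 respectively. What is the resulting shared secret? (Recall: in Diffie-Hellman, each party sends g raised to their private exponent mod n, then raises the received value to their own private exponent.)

46

Node A sends A = g^a mod n = 2^10 mod 193.
2^1 ≡ 2 (mod 193)
2^2 = (2^1)^2 ≡ 2^2 = 4 ≡ 4 (mod 193)
2^4 = (2^2)^2 ≡ 4^2 = 16 ≡ 16 (mod 193)
2^8 = (2^4)^2 ≡ 16^2 = 256 ≡ 63 (mod 193)
2^10 = 2^8 · 2^2 ≡ 63 · 4 ≡ 59 (mod 193).
So A = 59. Node B then computes K = A^b mod n = 59^13 mod 193.
59^1 ≡ 59 (mod 193)
59^2 = (59^1)^2 ≡ 59^2 = 3481 ≡ 7 (mod 193)
59^4 = (59^2)^2 ≡ 7^2 = 49 ≡ 49 (mod 193)
59^8 = (59^4)^2 ≡ 49^2 = 2401 ≡ 85 (mod 193)
59^13 = 59^8 · 59^4 · 59^1 ≡ 85 · 49 · 59 ≡ 46 (mod 193).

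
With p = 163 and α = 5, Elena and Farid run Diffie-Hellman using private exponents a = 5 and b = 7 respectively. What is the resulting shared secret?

86

Farid sends B = α^b mod p = 5^7 mod 163.
5^1 ≡ 5 (mod 163)
5^2 = (5^1)^2 ≡ 5^2 = 25 ≡ 25 (mod 163)
5^4 = (5^2)^2 ≡ 25^2 = 625 ≡ 136 (mod 163)
5^7 = 5^4 · 5^2 · 5^1 ≡ 136 · 25 · 5 ≡ 48 (mod 163).
So B = 48. Elena then computes K = B^a mod p = 48^5 mod 163.
48^1 ≡ 48 (mod 163)
48^2 = (48^1)^2 ≡ 48^2 = 2304 ≡ 22 (mod 163)
48^4 = (48^2)^2 ≡ 22^2 = 484 ≡ 158 (mod 163)
48^5 = 48^4 · 48^1 ≡ 158 · 48 ≡ 86 (mod 163).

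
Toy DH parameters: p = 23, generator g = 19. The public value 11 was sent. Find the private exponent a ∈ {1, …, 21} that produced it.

5

Try successive powers of 19 modulo 23:
19^1 ≡ 19
19^2 ≡ 16
19^3 ≡ 5
19^4 ≡ 3
19^5 ≡ 11
Found: a = 5.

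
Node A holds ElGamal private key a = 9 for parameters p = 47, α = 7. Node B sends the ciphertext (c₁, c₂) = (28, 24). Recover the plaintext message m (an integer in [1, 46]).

Shared mask s = c₁^a mod p = 28^9 mod 47.
28^1 ≡ 28 (mod 47)
28^2 = (28^1)^2 ≡ 28^2 = 784 ≡ 32 (mod 47)
28^4 = (28^2)^2 ≡ 32^2 = 1024 ≡ 37 (mod 47)
28^8 = (28^4)^2 ≡ 37^2 = 1369 ≡ 6 (mod 47)
28^9 = 28^8 · 28^1 ≡ 6 · 28 ≡ 27 (mod 47).
So s = 27; s⁻¹ ≡ 7 (mod 47).
m = c₂ · s⁻¹ mod 47 = 24 · 7 mod 47 = 27.

27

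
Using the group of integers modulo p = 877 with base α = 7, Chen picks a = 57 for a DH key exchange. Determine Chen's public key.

Public value = 7^57 mod 877.
7^1 ≡ 7 (mod 877)
7^2 = (7^1)^2 ≡ 7^2 = 49 ≡ 49 (mod 877)
7^4 = (7^2)^2 ≡ 49^2 = 2401 ≡ 647 (mod 877)
7^8 = (7^4)^2 ≡ 647^2 = 418609 ≡ 280 (mod 877)
7^16 = (7^8)^2 ≡ 280^2 = 78400 ≡ 347 (mod 877)
7^32 = (7^16)^2 ≡ 347^2 = 120409 ≡ 260 (mod 877)
7^57 = 7^32 · 7^16 · 7^8 · 7^1 ≡ 260 · 347 · 280 · 7 ≡ 813 (mod 877).

813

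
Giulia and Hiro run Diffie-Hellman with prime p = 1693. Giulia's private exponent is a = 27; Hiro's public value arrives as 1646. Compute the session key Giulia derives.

Shared key K = 1646^27 mod 1693.
1646^1 ≡ 1646 (mod 1693)
1646^2 = (1646^1)^2 ≡ 1646^2 = 2709316 ≡ 516 (mod 1693)
1646^4 = (1646^2)^2 ≡ 516^2 = 266256 ≡ 455 (mod 1693)
1646^8 = (1646^4)^2 ≡ 455^2 = 207025 ≡ 479 (mod 1693)
1646^16 = (1646^8)^2 ≡ 479^2 = 229441 ≡ 886 (mod 1693)
1646^27 = 1646^16 · 1646^8 · 1646^2 · 1646^1 ≡ 886 · 479 · 516 · 1646 ≡ 596 (mod 1693).

596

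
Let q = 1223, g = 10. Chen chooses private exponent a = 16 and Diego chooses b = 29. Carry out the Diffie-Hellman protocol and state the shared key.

Chen sends A = g^a mod q = 10^16 mod 1223.
10^1 ≡ 10 (mod 1223)
10^2 = (10^1)^2 ≡ 10^2 = 100 ≡ 100 (mod 1223)
10^4 = (10^2)^2 ≡ 100^2 = 10000 ≡ 216 (mod 1223)
10^8 = (10^4)^2 ≡ 216^2 = 46656 ≡ 182 (mod 1223)
10^16 = (10^8)^2 ≡ 182^2 = 33124 ≡ 103 (mod 1223)
So A = 103. Diego then computes K = A^b mod q = 103^29 mod 1223.
103^1 ≡ 103 (mod 1223)
103^2 = (103^1)^2 ≡ 103^2 = 10609 ≡ 825 (mod 1223)
103^4 = (103^2)^2 ≡ 825^2 = 680625 ≡ 637 (mod 1223)
103^8 = (103^4)^2 ≡ 637^2 = 405769 ≡ 956 (mod 1223)
103^16 = (103^8)^2 ≡ 956^2 = 913936 ≡ 355 (mod 1223)
103^29 = 103^16 · 103^8 · 103^4 · 103^1 ≡ 355 · 956 · 637 · 103 ≡ 466 (mod 1223).

466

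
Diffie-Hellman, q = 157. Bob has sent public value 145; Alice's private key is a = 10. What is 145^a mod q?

12

Shared key K = 145^10 mod 157.
145^1 ≡ 145 (mod 157)
145^2 = (145^1)^2 ≡ 145^2 = 21025 ≡ 144 (mod 157)
145^4 = (145^2)^2 ≡ 144^2 = 20736 ≡ 12 (mod 157)
145^8 = (145^4)^2 ≡ 12^2 = 144 ≡ 144 (mod 157)
145^10 = 145^8 · 145^2 ≡ 144 · 144 ≡ 12 (mod 157).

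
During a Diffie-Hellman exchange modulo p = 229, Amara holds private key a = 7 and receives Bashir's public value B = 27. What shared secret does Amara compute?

61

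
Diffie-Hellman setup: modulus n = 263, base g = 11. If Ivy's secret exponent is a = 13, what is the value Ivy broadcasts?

13

Public value = 11^{13} \pmod{263}.
11^1 ≡ 11 (mod 263)
11^2 = (11^1)^2 ≡ 11^2 = 121 ≡ 121 (mod 263)
11^4 = (11^2)^2 ≡ 121^2 = 14641 ≡ 176 (mod 263)
11^8 = (11^4)^2 ≡ 176^2 = 30976 ≡ 205 (mod 263)
11^13 = 11^8 · 11^4 · 11^1 ≡ 205 · 176 · 11 ≡ 13 (mod 263).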